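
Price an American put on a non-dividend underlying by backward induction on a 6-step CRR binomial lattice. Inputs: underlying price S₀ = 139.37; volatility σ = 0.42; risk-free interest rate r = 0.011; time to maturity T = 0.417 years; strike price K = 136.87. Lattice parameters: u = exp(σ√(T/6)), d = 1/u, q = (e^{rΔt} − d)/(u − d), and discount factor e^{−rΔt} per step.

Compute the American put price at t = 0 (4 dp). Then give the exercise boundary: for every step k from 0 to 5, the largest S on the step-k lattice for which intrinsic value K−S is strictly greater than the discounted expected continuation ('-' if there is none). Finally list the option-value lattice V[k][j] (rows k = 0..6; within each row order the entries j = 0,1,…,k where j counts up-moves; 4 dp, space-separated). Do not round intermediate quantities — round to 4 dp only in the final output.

params: Δt=0.06950 u=1.11709 d=0.89519 q=0.47579 e^(-rΔt)=0.99924
t_6 payoffs: 65.1487 47.3702 25.1848 0.0000 0.0000 0.0000 0.0000
t_5: node(5,0) S=80.1189 payoff=56.7511 vs cont=56.6465 → 56.7511 [stop]  node(5,1) S=99.9790 payoff=36.8910 vs cont=36.7864 → 36.8910 [stop]  node(5,2) S=124.7620 payoff=12.1080 vs cont=13.1919 → 13.1919 [wait]  node(5,3) S=155.6883 payoff=0.0000 vs cont=0.0000 → 0.0000 [wait]  node(5,4) S=194.2807 payoff=0.0000 vs cont=0.0000 → 0.0000 [wait]  node(5,5) S=242.4395 payoff=0.0000 vs cont=0.0000 → 0.0000 [wait]  ⇒ S*(5)=99.9790
t_4: node(4,0) S=89.4998 payoff=47.3702 vs cont=47.2656 → 47.3702 [stop]  node(4,1) S=111.6852 payoff=25.1848 vs cont=25.5955 → 25.5955 [wait]  node(4,2) S=139.3700 payoff=0.0000 vs cont=6.9100 → 6.9100 [wait]  node(4,3) S=173.9174 payoff=0.0000 vs cont=0.0000 → 0.0000 [wait]  node(4,4) S=217.0284 payoff=0.0000 vs cont=0.0000 → 0.0000 [wait]  ⇒ S*(4)=89.4998
t_3: node(3,0) S=99.9790 payoff=36.8910 vs cont=36.9817 → 36.9817 [wait]  node(3,1) S=124.7620 payoff=12.1080 vs cont=16.6923 → 16.6923 [wait]  node(3,2) S=155.6883 payoff=0.0000 vs cont=3.6195 → 3.6195 [wait]  node(3,3) S=194.2807 payoff=0.0000 vs cont=0.0000 → 0.0000 [wait]  ⇒ S*(3)=-
t_2: node(2,0) S=111.6852 payoff=25.1848 vs cont=27.3072 → 27.3072 [wait]  node(2,1) S=139.3700 payoff=0.0000 vs cont=10.4643 → 10.4643 [wait]  node(2,2) S=173.9174 payoff=0.0000 vs cont=1.8959 → 1.8959 [wait]  ⇒ S*(2)=-
t_1: node(1,0) S=124.7620 payoff=12.1080 vs cont=19.2788 → 19.2788 [wait]  node(1,1) S=155.6883 payoff=0.0000 vs cont=6.3827 → 6.3827 [wait]  ⇒ S*(1)=-
t_0: node(0,0) S=139.3700 payoff=0.0000 vs cont=13.1328 → 13.1328 [wait]  ⇒ S*(0)=-

price = 13.1328
boundary = - - - - 89.4998 99.9790
tree:
13.1328
19.2788 6.3827
27.3072 10.4643 1.8959
36.9817 16.6923 3.6195 0.0000
47.3702 25.5955 6.9100 0.0000 0.0000
56.7511 36.8910 13.1919 0.0000 0.0000 0.0000
65.1487 47.3702 25.1848 0.0000 0.0000 0.0000 0.0000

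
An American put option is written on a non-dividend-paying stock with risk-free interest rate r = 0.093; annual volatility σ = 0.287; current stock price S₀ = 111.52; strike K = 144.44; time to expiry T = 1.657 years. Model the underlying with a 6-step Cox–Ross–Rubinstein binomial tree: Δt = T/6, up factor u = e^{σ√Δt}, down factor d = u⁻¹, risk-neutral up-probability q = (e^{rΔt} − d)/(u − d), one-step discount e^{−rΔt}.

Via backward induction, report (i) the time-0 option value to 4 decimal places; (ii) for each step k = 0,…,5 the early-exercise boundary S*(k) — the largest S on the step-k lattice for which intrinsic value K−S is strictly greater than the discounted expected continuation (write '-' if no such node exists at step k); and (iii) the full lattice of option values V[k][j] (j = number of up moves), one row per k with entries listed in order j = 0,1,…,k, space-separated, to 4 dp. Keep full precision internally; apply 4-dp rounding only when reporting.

params: Δt=0.27617 u=1.16279 d=0.86000 q=0.54829 e^(-rΔt)=0.97464
t_6 payoffs: 99.3227 83.4377 61.9598 32.9200 0.0000 0.0000 0.0000
t_5: node(5,0) S=52.4620 payoff=91.9780 vs cont=88.3155 → 91.9780 [stop]  node(5,1) S=70.9329 payoff=73.5071 vs cont=69.8446 → 73.5071 [stop]  node(5,2) S=95.9072 payoff=48.5328 vs cont=44.8703 → 48.5328 [stop]  node(5,3) S=129.6744 payoff=14.7656 vs cont=14.4933 → 14.7656 [stop]  node(5,4) S=175.3305 payoff=0.0000 vs cont=0.0000 → 0.0000 [wait]  node(5,5) S=237.0613 payoff=0.0000 vs cont=0.0000 → 0.0000 [wait]  ⇒ S*(5)=129.6744
t_4: node(4,0) S=61.0023 payoff=83.4377 vs cont=79.7752 → 83.4377 [stop]  node(4,1) S=82.4802 payoff=61.9598 vs cont=58.2973 → 61.9598 [stop]  node(4,2) S=111.5200 payoff=32.9200 vs cont=29.2575 → 32.9200 [stop]  node(4,3) S=150.7842 payoff=0.0000 vs cont=6.5007 → 6.5007 [wait]  node(4,4) S=203.8727 payoff=0.0000 vs cont=0.0000 → 0.0000 [wait]  ⇒ S*(4)=111.5200
t_3: node(3,0) S=70.9329 payoff=73.5071 vs cont=69.8446 → 73.5071 [stop]  node(3,1) S=95.9072 payoff=48.5328 vs cont=44.8703 → 48.5328 [stop]  node(3,2) S=129.6744 payoff=14.7656 vs cont=17.9672 → 17.9672 [wait]  node(3,3) S=175.3305 payoff=0.0000 vs cont=2.8620 → 2.8620 [wait]  ⇒ S*(3)=95.9072
t_2: node(2,0) S=82.4802 payoff=61.9598 vs cont=58.2973 → 61.9598 [stop]  node(2,1) S=111.5200 payoff=32.9200 vs cont=30.9684 → 32.9200 [stop]  node(2,2) S=150.7842 payoff=0.0000 vs cont=9.4396 → 9.4396 [wait]  ⇒ S*(2)=111.5200
t_1: node(1,0) S=95.9072 payoff=48.5328 vs cont=44.8703 → 48.5328 [stop]  node(1,1) S=129.6744 payoff=14.7656 vs cont=19.5377 → 19.5377 [wait]  ⇒ S*(1)=95.9072
t_0: node(0,0) S=111.5200 payoff=32.9200 vs cont=31.8077 → 32.9200 [stop]  ⇒ S*(0)=111.5200

price = 32.9200
boundary = 111.5200 95.9072 111.5200 95.9072 111.5200 129.6744
tree:
32.9200
48.5328 19.5377
61.9598 32.9200 9.4396
73.5071 48.5328 17.9672 2.8620
83.4377 61.9598 32.9200 6.5007 0.0000
91.9780 73.5071 48.5328 14.7656 0.0000 0.0000
99.3227 83.4377 61.9598 32.9200 0.0000 0.0000 0.0000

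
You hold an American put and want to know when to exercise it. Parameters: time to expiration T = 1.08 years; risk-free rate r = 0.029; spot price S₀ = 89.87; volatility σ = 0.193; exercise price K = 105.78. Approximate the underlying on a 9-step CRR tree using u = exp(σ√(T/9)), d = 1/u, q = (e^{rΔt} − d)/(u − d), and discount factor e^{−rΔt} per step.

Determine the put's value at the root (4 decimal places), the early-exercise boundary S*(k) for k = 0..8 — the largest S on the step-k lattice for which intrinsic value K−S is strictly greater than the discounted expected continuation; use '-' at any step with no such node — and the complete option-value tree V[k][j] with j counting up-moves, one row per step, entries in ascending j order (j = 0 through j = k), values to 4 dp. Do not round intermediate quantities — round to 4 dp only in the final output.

Δt=0.12000  u=1.06914  d=0.93533  q=0.50934  discount=0.99653
step 9 (expiry): payoffs max(K−S,0) = 56.5428 49.4986 41.4466 32.2427 21.7220 9.6961 0.0000 0.0000 0.0000 0.0000
step 8: (k=8,j=0): S=52.6416, (K−S)⁺=53.1384, hold=52.7709 ⇒ V=53.1384 exercise | (k=8,j=1): S=60.1728, (K−S)⁺=45.6072, hold=45.2397 ⇒ V=45.6072 exercise | (k=8,j=2): S=68.7815, (K−S)⁺=36.9985, hold=36.6310 ⇒ V=36.9985 exercise | (k=8,j=3): S=78.6219, (K−S)⁺=27.1581, hold=26.7907 ⇒ V=27.1581 exercise | (k=8,j=4): S=89.8700, (K−S)⁺=15.9100, hold=15.5425 ⇒ V=15.9100 exercise | (k=8,j=5): S=102.7274, (K−S)⁺=3.0526, hold=4.7409 ⇒ V=4.7409 continue | (k=8,j=6): S=117.4242, (K−S)⁺=0.0000, hold=0.0000 ⇒ V=0.0000 continue | (k=8,j=7): S=134.2236, (K−S)⁺=0.0000, hold=0.0000 ⇒ V=0.0000 continue | (k=8,j=8): S=153.4265, (K−S)⁺=0.0000, hold=0.0000 ⇒ V=0.0000 continue  boundary S*=89.8700
step 7: (k=7,j=0): S=56.2814, (K−S)⁺=49.4986, hold=49.1311 ⇒ V=49.4986 exercise | (k=7,j=1): S=64.3334, (K−S)⁺=41.4466, hold=41.0792 ⇒ V=41.4466 exercise | (k=7,j=2): S=73.5373, (K−S)⁺=32.2427, hold=31.8752 ⇒ V=32.2427 exercise | (k=7,j=3): S=84.0580, (K−S)⁺=21.7220, hold=21.3545 ⇒ V=21.7220 exercise | (k=7,j=4): S=96.0839, (K−S)⁺=9.6961, hold=10.1856 ⇒ V=10.1856 continue | (k=7,j=5): S=109.8302, (K−S)⁺=0.0000, hold=2.3181 ⇒ V=2.3181 continue | (k=7,j=6): S=125.5432, (K−S)⁺=0.0000, hold=0.0000 ⇒ V=0.0000 continue | (k=7,j=7): S=143.5042, (K−S)⁺=0.0000, hold=0.0000 ⇒ V=0.0000 continue  boundary S*=84.0580
step 6: (k=6,j=0): S=60.1728, (K−S)⁺=45.6072, hold=45.2397 ⇒ V=45.6072 exercise | (k=6,j=1): S=68.7815, (K−S)⁺=36.9985, hold=36.6310 ⇒ V=36.9985 exercise | (k=6,j=2): S=78.6219, (K−S)⁺=27.1581, hold=26.7907 ⇒ V=27.1581 exercise | (k=6,j=3): S=89.8700, (K−S)⁺=15.9100, hold=15.7910 ⇒ V=15.9100 exercise | (k=6,j=4): S=102.7274, (K−S)⁺=3.0526, hold=6.1569 ⇒ V=6.1569 continue | (k=6,j=5): S=117.4242, (K−S)⁺=0.0000, hold=1.1334 ⇒ V=1.1334 continue | (k=6,j=6): S=134.2236, (K−S)⁺=0.0000, hold=0.0000 ⇒ V=0.0000 continue  boundary S*=89.8700
step 5: (k=5,j=0): S=64.3334, (K−S)⁺=41.4466, hold=41.0792 ⇒ V=41.4466 exercise | (k=5,j=1): S=73.5373, (K−S)⁺=32.2427, hold=31.8752 ⇒ V=32.2427 exercise | (k=5,j=2): S=84.0580, (K−S)⁺=21.7220, hold=21.3545 ⇒ V=21.7220 exercise | (k=5,j=3): S=96.0839, (K−S)⁺=9.6961, hold=10.9043 ⇒ V=10.9043 continue | (k=5,j=4): S=109.8302, (K−S)⁺=0.0000, hold=3.5857 ⇒ V=3.5857 continue | (k=5,j=5): S=125.5432, (K−S)⁺=0.0000, hold=0.5542 ⇒ V=0.5542 continue  boundary S*=84.0580
step 4: (k=4,j=0): S=68.7815, (K−S)⁺=36.9985, hold=36.6310 ⇒ V=36.9985 exercise | (k=4,j=1): S=78.6219, (K−S)⁺=27.1581, hold=26.7907 ⇒ V=27.1581 exercise | (k=4,j=2): S=89.8700, (K−S)⁺=15.9100, hold=16.1558 ⇒ V=16.1558 continue | (k=4,j=3): S=102.7274, (K−S)⁺=3.0526, hold=7.1517 ⇒ V=7.1517 continue | (k=4,j=4): S=117.4242, (K−S)⁺=0.0000, hold=2.0345 ⇒ V=2.0345 continue  boundary S*=78.6219
step 3: (k=3,j=0): S=73.5373, (K−S)⁺=32.2427, hold=31.8752 ⇒ V=32.2427 exercise | (k=3,j=1): S=84.0580, (K−S)⁺=21.7220, hold=21.4793 ⇒ V=21.7220 exercise | (k=3,j=2): S=96.0839, (K−S)⁺=9.6961, hold=11.5294 ⇒ V=11.5294 continue | (k=3,j=3): S=109.8302, (K−S)⁺=0.0000, hold=4.5295 ⇒ V=4.5295 continue  boundary S*=84.0580
step 2: (k=2,j=0): S=78.6219, (K−S)⁺=27.1581, hold=26.7907 ⇒ V=27.1581 exercise | (k=2,j=1): S=89.8700, (K−S)⁺=15.9100, hold=16.4730 ⇒ V=16.4730 continue | (k=2,j=2): S=102.7274, (K−S)⁺=3.0526, hold=7.9364 ⇒ V=7.9364 continue  boundary S*=78.6219
step 1: (k=1,j=0): S=84.0580, (K−S)⁺=21.7220, hold=21.6403 ⇒ V=21.7220 exercise | (k=1,j=1): S=96.0839, (K−S)⁺=9.6961, hold=12.0828 ⇒ V=12.0828 continue  boundary S*=84.0580
step 0: (k=0,j=0): S=89.8700, (K−S)⁺=15.9100, hold=16.7539 ⇒ V=16.7539 continue  boundary S*=-

price = 16.7539
boundary = - 84.0580 78.6219 84.0580 78.6219 84.0580 89.8700 84.0580 89.8700
tree:
16.7539
21.7220 12.0828
27.1581 16.4730 7.9364
32.2427 21.7220 11.5294 4.5295
36.9985 27.1581 16.1558 7.1517 2.0345
41.4466 32.2427 21.7220 10.9043 3.5857 0.5542
45.6072 36.9985 27.1581 15.9100 6.1569 1.1334 0.0000
49.4986 41.4466 32.2427 21.7220 10.1856 2.3181 0.0000 0.0000
53.1384 45.6072 36.9985 27.1581 15.9100 4.7409 0.0000 0.0000 0.0000
56.5428 49.4986 41.4466 32.2427 21.7220 9.6961 0.0000 0.0000 0.0000 0.0000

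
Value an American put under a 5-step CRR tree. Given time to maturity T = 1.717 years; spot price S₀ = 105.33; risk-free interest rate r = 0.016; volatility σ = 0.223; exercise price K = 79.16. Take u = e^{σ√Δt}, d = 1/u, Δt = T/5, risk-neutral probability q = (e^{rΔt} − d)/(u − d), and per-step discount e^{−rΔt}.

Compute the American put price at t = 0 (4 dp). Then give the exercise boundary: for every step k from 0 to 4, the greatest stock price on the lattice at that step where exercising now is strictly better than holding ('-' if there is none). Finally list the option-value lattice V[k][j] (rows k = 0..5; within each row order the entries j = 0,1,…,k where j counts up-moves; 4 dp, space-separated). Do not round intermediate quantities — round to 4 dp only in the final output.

Δt=0.34340  u=1.13960  d=0.87750  q=0.48840  discount=0.99452
step 5 (expiry): payoffs max(K−S,0) = 24.3592 7.9907 0.0000 0.0000 0.0000 0.0000
step 4: (k=4,j=0): S=62.4511, (K−S)⁺=16.7089, hold=16.2752 ⇒ V=16.7089 exercise | (k=4,j=1): S=81.1047, (K−S)⁺=0.0000, hold=4.0656 ⇒ V=4.0656 continue | (k=4,j=2): S=105.3300, (K−S)⁺=0.0000, hold=0.0000 ⇒ V=0.0000 continue | (k=4,j=3): S=136.7912, (K−S)⁺=0.0000, hold=0.0000 ⇒ V=0.0000 continue | (k=4,j=4): S=177.6496, (K−S)⁺=0.0000, hold=0.0000 ⇒ V=0.0000 continue  boundary S*=62.4511
step 3: (k=3,j=0): S=71.1693, (K−S)⁺=7.9907, hold=10.4763 ⇒ V=10.4763 continue | (k=3,j=1): S=92.4270, (K−S)⁺=0.0000, hold=2.0686 ⇒ V=2.0686 continue | (k=3,j=2): S=120.0342, (K−S)⁺=0.0000, hold=0.0000 ⇒ V=0.0000 continue | (k=3,j=3): S=155.8875, (K−S)⁺=0.0000, hold=0.0000 ⇒ V=0.0000 continue  boundary S*=-
step 2: (k=2,j=0): S=81.1047, (K−S)⁺=0.0000, hold=6.3351 ⇒ V=6.3351 continue | (k=2,j=1): S=105.3300, (K−S)⁺=0.0000, hold=1.0525 ⇒ V=1.0525 continue | (k=2,j=2): S=136.7912, (K−S)⁺=0.0000, hold=0.0000 ⇒ V=0.0000 continue  boundary S*=-
step 1: (k=1,j=0): S=92.4270, (K−S)⁺=0.0000, hold=3.7345 ⇒ V=3.7345 continue | (k=1,j=1): S=120.0342, (K−S)⁺=0.0000, hold=0.5355 ⇒ V=0.5355 continue  boundary S*=-
step 0: (k=0,j=0): S=105.3300, (K−S)⁺=0.0000, hold=2.1602 ⇒ V=2.1602 continue  boundary S*=-

price = 2.1602
boundary = - - - - 62.4511
tree:
2.1602
3.7345 0.5355
6.3351 1.0525 0.0000
10.4763 2.0686 0.0000 0.0000
16.7089 4.0656 0.0000 0.0000 0.0000
24.3592 7.9907 0.0000 0.0000 0.0000 0.0000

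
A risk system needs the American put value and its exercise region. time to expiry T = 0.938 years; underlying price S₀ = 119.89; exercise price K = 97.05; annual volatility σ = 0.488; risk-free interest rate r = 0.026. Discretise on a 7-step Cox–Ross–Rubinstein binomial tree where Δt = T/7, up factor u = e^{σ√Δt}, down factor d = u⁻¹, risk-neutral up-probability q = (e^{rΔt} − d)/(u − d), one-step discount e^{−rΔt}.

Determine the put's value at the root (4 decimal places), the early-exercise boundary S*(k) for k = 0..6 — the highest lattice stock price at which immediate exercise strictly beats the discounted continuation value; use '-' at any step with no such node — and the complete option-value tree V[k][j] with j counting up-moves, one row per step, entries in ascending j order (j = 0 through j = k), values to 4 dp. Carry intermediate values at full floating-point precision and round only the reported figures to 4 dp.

price = 9.6358
boundary = - - - - 58.6757 49.0769 58.6757
tree:
9.6358
14.3125 4.3311
20.6614 7.1204 1.1567
28.7887 11.4724 2.1703 0.0000
38.3743 17.9838 4.0721 0.0000 0.0000
47.9731 27.0976 7.6404 0.0000 0.0000 0.0000
56.0016 38.3743 14.3357 0.0000 0.0000 0.0000 0.0000
62.7168 47.9731 26.8981 0.0000 0.0000 0.0000 0.0000 0.0000

Δt=0.13400  u=1.19559  d=0.83641  q=0.46518  discount=0.99652
step 7 (expiry): payoffs max(K−S,0) = 62.7168 47.9731 26.8981 0.0000 0.0000 0.0000 0.0000 0.0000
step 6: (k=6,j=0): S=41.0484, (K−S)⁺=56.0016, hold=55.6641 ⇒ V=56.0016 exercise | (k=6,j=1): S=58.6757, (K−S)⁺=38.3743, hold=38.0368 ⇒ V=38.3743 exercise | (k=6,j=2): S=83.8727, (K−S)⁺=13.1773, hold=14.3357 ⇒ V=14.3357 continue | (k=6,j=3): S=119.8900, (K−S)⁺=0.0000, hold=0.0000 ⇒ V=0.0000 continue | (k=6,j=4): S=171.3742, (K−S)⁺=0.0000, hold=0.0000 ⇒ V=0.0000 continue | (k=6,j=5): S=244.9671, (K−S)⁺=0.0000, hold=0.0000 ⇒ V=0.0000 continue | (k=6,j=6): S=350.1630, (K−S)⁺=0.0000, hold=0.0000 ⇒ V=0.0000 continue  boundary S*=58.6757
step 5: (k=5,j=0): S=49.0769, (K−S)⁺=47.9731, hold=47.6356 ⇒ V=47.9731 exercise | (k=5,j=1): S=70.1519, (K−S)⁺=26.8981, hold=27.0976 ⇒ V=27.0976 continue | (k=5,j=2): S=100.2771, (K−S)⁺=0.0000, hold=7.6404 ⇒ V=7.6404 continue | (k=5,j=3): S=143.3389, (K−S)⁺=0.0000, hold=0.0000 ⇒ V=0.0000 continue | (k=5,j=4): S=204.8927, (K−S)⁺=0.0000, hold=0.0000 ⇒ V=0.0000 continue | (k=5,j=5): S=292.8795, (K−S)⁺=0.0000, hold=0.0000 ⇒ V=0.0000 continue  boundary S*=49.0769
step 4: (k=4,j=0): S=58.6757, (K−S)⁺=38.3743, hold=38.1292 ⇒ V=38.3743 exercise | (k=4,j=1): S=83.8727, (K−S)⁺=13.1773, hold=17.9838 ⇒ V=17.9838 continue | (k=4,j=2): S=119.8900, (K−S)⁺=0.0000, hold=4.0721 ⇒ V=4.0721 continue | (k=4,j=3): S=171.3742, (K−S)⁺=0.0000, hold=0.0000 ⇒ V=0.0000 continue | (k=4,j=4): S=244.9671, (K−S)⁺=0.0000, hold=0.0000 ⇒ V=0.0000 continue  boundary S*=58.6757
step 3: (k=3,j=0): S=70.1519, (K−S)⁺=26.8981, hold=28.7887 ⇒ V=28.7887 continue | (k=3,j=1): S=100.2771, (K−S)⁺=0.0000, hold=11.4724 ⇒ V=11.4724 continue | (k=3,j=2): S=143.3389, (K−S)⁺=0.0000, hold=2.1703 ⇒ V=2.1703 continue | (k=3,j=3): S=204.8927, (K−S)⁺=0.0000, hold=0.0000 ⇒ V=0.0000 continue  boundary S*=-
step 2: (k=2,j=0): S=83.8727, (K−S)⁺=13.1773, hold=20.6614 ⇒ V=20.6614 continue | (k=2,j=1): S=119.8900, (K−S)⁺=0.0000, hold=7.1204 ⇒ V=7.1204 continue | (k=2,j=2): S=171.3742, (K−S)⁺=0.0000, hold=1.1567 ⇒ V=1.1567 continue  boundary S*=-
step 1: (k=1,j=0): S=100.2771, (K−S)⁺=0.0000, hold=14.3125 ⇒ V=14.3125 continue | (k=1,j=1): S=143.3389, (K−S)⁺=0.0000, hold=4.3311 ⇒ V=4.3311 continue  boundary S*=-
step 0: (k=0,j=0): S=119.8900, (K−S)⁺=0.0000, hold=9.6358 ⇒ V=9.6358 continue  boundary S*=-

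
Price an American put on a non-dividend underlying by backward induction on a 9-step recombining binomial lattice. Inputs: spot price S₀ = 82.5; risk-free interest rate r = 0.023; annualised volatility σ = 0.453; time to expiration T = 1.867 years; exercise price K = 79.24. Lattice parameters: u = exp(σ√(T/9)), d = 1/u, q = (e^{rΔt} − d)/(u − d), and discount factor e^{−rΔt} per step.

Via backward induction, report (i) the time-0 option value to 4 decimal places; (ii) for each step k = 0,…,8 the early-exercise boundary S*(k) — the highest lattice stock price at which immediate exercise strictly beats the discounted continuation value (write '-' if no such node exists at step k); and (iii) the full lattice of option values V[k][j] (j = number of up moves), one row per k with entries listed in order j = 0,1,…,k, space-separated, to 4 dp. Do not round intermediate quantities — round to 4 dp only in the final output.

price = 16.9543
boundary = - - - - 36.1437 29.4054 36.1437 44.4261 54.6064
tree:
16.9543
22.3536 10.7950
28.6877 15.1536 5.7929
35.7337 20.7183 8.7815 2.3462
43.0963 27.4658 13.0161 3.9039 0.5429
49.8346 35.1233 18.7661 6.4045 1.0103 0.0000
55.3166 43.0963 26.1329 10.3169 1.8803 0.0000 0.0000
59.7767 49.8346 34.8139 16.2184 3.4994 0.0000 0.0000 0.0000
63.4052 55.3166 43.0963 24.6336 6.5126 0.0000 0.0000 0.0000 0.0000
66.3573 59.7767 49.8346 34.8139 12.1205 0.0000 0.0000 0.0000 0.0000 0.0000

Δt=0.20744, u=1.22915, d=0.81357, q=0.46011, disc=e^(-rΔt)=0.99524
k=9 terminal: V=max(K-S,0) → 66.3573 59.7767 49.8346 34.8139 12.1205 0.0000 0.0000 0.0000 0.0000 0.0000
k=8: j=0 S=15.8348 intr=63.4052 cont=63.0280 V=63.4052[EX]; j=1 S=23.9234 intr=55.3166 cont=54.9395 V=55.3166[EX]; j=2 S=36.1437 intr=43.0963 cont=42.7191 V=43.0963[EX]; j=3 S=54.6064 intr=24.6336 cont=24.2564 V=24.6336[EX]; j=4 S=82.5000 intr=0.0000 cont=6.5126 V=6.5126[hold]; j=5 S=124.6420 intr=0.0000 cont=0.0000 V=0.0000[hold]; j=6 S=188.3107 intr=0.0000 cont=0.0000 V=0.0000[hold]; j=7 S=284.5021 intr=0.0000 cont=0.0000 V=0.0000[hold]; j=8 S=429.8292 intr=0.0000 cont=0.0000 V=0.0000[hold]  S*(8)=54.6064
k=7: j=0 S=19.4633 intr=59.7767 cont=59.3995 V=59.7767[EX]; j=1 S=29.4054 intr=49.8346 cont=49.4574 V=49.8346[EX]; j=2 S=44.4261 intr=34.8139 cont=34.4367 V=34.8139[EX]; j=3 S=67.1195 intr=12.1205 cont=16.2184 V=16.2184[hold]; j=4 S=101.4050 intr=0.0000 cont=3.4994 V=3.4994[hold]; j=5 S=153.2038 intr=0.0000 cont=0.0000 V=0.0000[hold]; j=6 S=231.4622 intr=0.0000 cont=0.0000 V=0.0000[hold]; j=7 S=349.6960 intr=0.0000 cont=0.0000 V=0.0000[hold]  S*(7)=44.4261
k=6: j=0 S=23.9234 intr=55.3166 cont=54.9395 V=55.3166[EX]; j=1 S=36.1437 intr=43.0963 cont=42.7191 V=43.0963[EX]; j=2 S=54.6064 intr=24.6336 cont=26.1329 V=26.1329[hold]; j=3 S=82.5000 intr=0.0000 cont=10.3169 V=10.3169[hold]; j=4 S=124.6420 intr=0.0000 cont=1.8803 V=1.8803[hold]; j=5 S=188.3107 intr=0.0000 cont=0.0000 V=0.0000[hold]; j=6 S=284.5021 intr=0.0000 cont=0.0000 V=0.0000[hold]  S*(6)=36.1437
k=5: j=0 S=29.4054 intr=49.8346 cont=49.4574 V=49.8346[EX]; j=1 S=44.4261 intr=34.8139 cont=35.1233 V=35.1233[hold]; j=2 S=67.1195 intr=12.1205 cont=18.7661 V=18.7661[hold]; j=3 S=101.4050 intr=0.0000 cont=6.4045 V=6.4045[hold]; j=4 S=153.2038 intr=0.0000 cont=1.0103 V=1.0103[hold]; j=5 S=231.4622 intr=0.0000 cont=0.0000 V=0.0000[hold]  S*(5)=29.4054
k=4: j=0 S=36.1437 intr=43.0963 cont=42.8608 V=43.0963[EX]; j=1 S=54.6064 intr=24.6336 cont=27.4658 V=27.4658[hold]; j=2 S=82.5000 intr=0.0000 cont=13.0161 V=13.0161[hold]; j=3 S=124.6420 intr=0.0000 cont=3.9039 V=3.9039[hold]; j=4 S=188.3107 intr=0.0000 cont=0.5429 V=0.5429[hold]  S*(4)=36.1437
k=3: j=0 S=44.4261 intr=34.8139 cont=35.7337 V=35.7337[hold]; j=1 S=67.1195 intr=12.1205 cont=20.7183 V=20.7183[hold]; j=2 S=101.4050 intr=0.0000 cont=8.7815 V=8.7815[hold]; j=3 S=153.2038 intr=0.0000 cont=2.3462 V=2.3462[hold]  S*(3)=-
k=2: j=0 S=54.6064 intr=24.6336 cont=28.6877 V=28.6877[hold]; j=1 S=82.5000 intr=0.0000 cont=15.1536 V=15.1536[hold]; j=2 S=124.6420 intr=0.0000 cont=5.7929 V=5.7929[hold]  S*(2)=-
k=1: j=0 S=67.1195 intr=12.1205 cont=22.3536 V=22.3536[hold]; j=1 S=101.4050 intr=0.0000 cont=10.7950 V=10.7950[hold]  S*(1)=-
k=0: j=0 S=82.5000 intr=0.0000 cont=16.9543 V=16.9543[hold]  S*(0)=-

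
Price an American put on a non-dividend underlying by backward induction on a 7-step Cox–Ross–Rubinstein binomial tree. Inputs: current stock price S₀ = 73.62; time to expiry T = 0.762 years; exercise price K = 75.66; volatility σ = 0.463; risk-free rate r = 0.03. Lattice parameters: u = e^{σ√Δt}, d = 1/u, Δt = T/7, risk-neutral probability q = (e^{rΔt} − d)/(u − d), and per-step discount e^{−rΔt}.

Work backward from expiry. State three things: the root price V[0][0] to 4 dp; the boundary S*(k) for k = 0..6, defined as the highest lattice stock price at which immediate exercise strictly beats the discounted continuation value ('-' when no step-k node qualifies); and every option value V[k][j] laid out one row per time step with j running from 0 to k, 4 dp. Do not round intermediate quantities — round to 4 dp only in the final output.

Δt=0.10886, u=1.16505, d=0.85834, q=0.47255, disc=e^(-rΔt)=0.99674
k=7 terminal: V=max(K-S,0) → 50.3905 41.3610 29.1049 12.4693 0.0000 0.0000 0.0000 0.0000
k=6: j=0 S=29.4401 intr=46.2199 cont=45.9732 V=46.2199[EX]; j=1 S=39.9599 intr=35.7001 cont=35.4534 V=35.7001[EX]; j=2 S=54.2388 intr=21.4212 cont=21.1745 V=21.4212[EX]; j=3 S=73.6200 intr=2.0400 cont=6.5555 V=6.5555[hold]; j=4 S=99.9267 intr=0.0000 cont=0.0000 V=0.0000[hold]; j=5 S=135.6335 intr=0.0000 cont=0.0000 V=0.0000[hold]; j=6 S=184.0995 intr=0.0000 cont=0.0000 V=0.0000[hold]  S*(6)=54.2388
k=5: j=0 S=34.2990 intr=41.3610 cont=41.1143 V=41.3610[EX]; j=1 S=46.5551 intr=29.1049 cont=28.8582 V=29.1049[EX]; j=2 S=63.1907 intr=12.4693 cont=14.3495 V=14.3495[hold]; j=3 S=85.7706 intr=0.0000 cont=3.4464 V=3.4464[hold]; j=4 S=116.4191 intr=0.0000 cont=0.0000 V=0.0000[hold]; j=5 S=158.0192 intr=0.0000 cont=0.0000 V=0.0000[hold]  S*(5)=46.5551
k=4: j=0 S=39.9599 intr=35.7001 cont=35.4534 V=35.7001[EX]; j=1 S=54.2388 intr=21.4212 cont=22.0601 V=22.0601[hold]; j=2 S=73.6200 intr=2.0400 cont=9.1673 V=9.1673[hold]; j=3 S=99.9267 intr=0.0000 cont=1.8119 V=1.8119[hold]; j=4 S=135.6335 intr=0.0000 cont=0.0000 V=0.0000[hold]  S*(4)=39.9599
k=3: j=0 S=46.5551 intr=29.1049 cont=29.1591 V=29.1591[hold]; j=1 S=63.1907 intr=12.4693 cont=15.9155 V=15.9155[hold]; j=2 S=85.7706 intr=0.0000 cont=5.6729 V=5.6729[hold]; j=3 S=116.4191 intr=0.0000 cont=0.9526 V=0.9526[hold]  S*(3)=-
k=2: j=0 S=54.2388 intr=21.4212 cont=22.8262 V=22.8262[hold]; j=1 S=73.6200 intr=2.0400 cont=11.0393 V=11.0393[hold]; j=2 S=99.9267 intr=0.0000 cont=3.4311 V=3.4311[hold]  S*(2)=-
k=1: j=0 S=63.1907 intr=12.4693 cont=17.2001 V=17.2001[hold]; j=1 S=85.7706 intr=0.0000 cont=7.4198 V=7.4198[hold]  S*(1)=-
k=0: j=0 S=73.6200 intr=2.0400 cont=12.5374 V=12.5374[hold]  S*(0)=-

price = 12.5374
boundary = - - - - 39.9599 46.5551 54.2388
tree:
12.5374
17.2001 7.4198
22.8262 11.0393 3.4311
29.1591 15.9155 5.6729 0.9526
35.7001 22.0601 9.1673 1.8119 0.0000
41.3610 29.1049 14.3495 3.4464 0.0000 0.0000
46.2199 35.7001 21.4212 6.5555 0.0000 0.0000 0.0000
50.3905 41.3610 29.1049 12.4693 0.0000 0.0000 0.0000 0.0000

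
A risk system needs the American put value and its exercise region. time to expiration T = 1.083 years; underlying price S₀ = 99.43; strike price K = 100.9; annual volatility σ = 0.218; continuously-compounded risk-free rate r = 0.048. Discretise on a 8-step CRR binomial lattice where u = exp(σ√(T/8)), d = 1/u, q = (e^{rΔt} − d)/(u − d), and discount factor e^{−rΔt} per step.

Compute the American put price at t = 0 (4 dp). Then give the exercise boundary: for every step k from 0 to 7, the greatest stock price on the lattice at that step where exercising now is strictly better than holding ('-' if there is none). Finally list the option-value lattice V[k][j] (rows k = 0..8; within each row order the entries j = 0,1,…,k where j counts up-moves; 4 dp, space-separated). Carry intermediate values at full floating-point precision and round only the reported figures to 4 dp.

price = 7.7228
boundary = - - - 78.1653 84.6932 78.1653 84.6932 91.7662
tree:
7.7228
11.4602 4.3772
16.4507 7.0073 2.0096
22.7347 10.8689 3.5383 0.6268
28.7595 16.2068 6.0887 1.2337 0.0757
34.3199 22.7347 10.1574 2.4175 0.1589 0.0000
39.4517 28.7595 16.2068 4.7129 0.3335 0.0000 0.0000
44.1879 34.3199 22.7347 9.1338 0.7002 0.0000 0.0000 0.0000
48.5591 39.4517 28.7595 16.2068 1.4700 0.0000 0.0000 0.0000 0.0000

Δt=0.13537  u=1.08351  d=0.92292  q=0.52055  discount=0.99352
step 8 (expiry): payoffs max(K−S,0) = 48.5591 39.4517 28.7595 16.2068 1.4700 0.0000 0.0000 0.0000 0.0000
step 7: (k=7,j=0): S=56.7121, (K−S)⁺=44.1879, hold=43.5344 ⇒ V=44.1879 exercise | (k=7,j=1): S=66.5801, (K−S)⁺=34.3199, hold=33.6663 ⇒ V=34.3199 exercise | (k=7,j=2): S=78.1653, (K−S)⁺=22.7347, hold=22.0812 ⇒ V=22.7347 exercise | (k=7,j=3): S=91.7662, (K−S)⁺=9.1338, hold=8.4802 ⇒ V=9.1338 exercise | (k=7,j=4): S=107.7338, (K−S)⁺=0.0000, hold=0.7002 ⇒ V=0.7002 continue | (k=7,j=5): S=126.4798, (K−S)⁺=0.0000, hold=0.0000 ⇒ V=0.0000 continue | (k=7,j=6): S=148.4876, (K−S)⁺=0.0000, hold=0.0000 ⇒ V=0.0000 continue | (k=7,j=7): S=174.3248, (K−S)⁺=0.0000, hold=0.0000 ⇒ V=0.0000 continue  boundary S*=91.7662
step 6: (k=6,j=0): S=61.4483, (K−S)⁺=39.4517, hold=38.7981 ⇒ V=39.4517 exercise | (k=6,j=1): S=72.1405, (K−S)⁺=28.7595, hold=28.1060 ⇒ V=28.7595 exercise | (k=6,j=2): S=84.6932, (K−S)⁺=16.2068, hold=15.5533 ⇒ V=16.2068 exercise | (k=6,j=3): S=99.4300, (K−S)⁺=1.4700, hold=4.7129 ⇒ V=4.7129 continue | (k=6,j=4): S=116.7311, (K−S)⁺=0.0000, hold=0.3335 ⇒ V=0.3335 continue | (k=6,j=5): S=137.0426, (K−S)⁺=0.0000, hold=0.0000 ⇒ V=0.0000 continue | (k=6,j=6): S=160.8884, (K−S)⁺=0.0000, hold=0.0000 ⇒ V=0.0000 continue  boundary S*=84.6932
step 5: (k=5,j=0): S=66.5801, (K−S)⁺=34.3199, hold=33.6663 ⇒ V=34.3199 exercise | (k=5,j=1): S=78.1653, (K−S)⁺=22.7347, hold=22.0812 ⇒ V=22.7347 exercise | (k=5,j=2): S=91.7662, (K−S)⁺=9.1338, hold=10.1574 ⇒ V=10.1574 continue | (k=5,j=3): S=107.7338, (K−S)⁺=0.0000, hold=2.4175 ⇒ V=2.4175 continue | (k=5,j=4): S=126.4798, (K−S)⁺=0.0000, hold=0.1589 ⇒ V=0.1589 continue | (k=5,j=5): S=148.4876, (K−S)⁺=0.0000, hold=0.0000 ⇒ V=0.0000 continue  boundary S*=78.1653
step 4: (k=4,j=0): S=72.1405, (K−S)⁺=28.7595, hold=28.1060 ⇒ V=28.7595 exercise | (k=4,j=1): S=84.6932, (K−S)⁺=16.2068, hold=16.0827 ⇒ V=16.2068 exercise | (k=4,j=2): S=99.4300, (K−S)⁺=1.4700, hold=6.0887 ⇒ V=6.0887 continue | (k=4,j=3): S=116.7311, (K−S)⁺=0.0000, hold=1.2337 ⇒ V=1.2337 continue | (k=4,j=4): S=137.0426, (K−S)⁺=0.0000, hold=0.0757 ⇒ V=0.0757 continue  boundary S*=84.6932
step 3: (k=3,j=0): S=78.1653, (K−S)⁺=22.7347, hold=22.0812 ⇒ V=22.7347 exercise | (k=3,j=1): S=91.7662, (K−S)⁺=9.1338, hold=10.8689 ⇒ V=10.8689 continue | (k=3,j=2): S=107.7338, (K−S)⁺=0.0000, hold=3.5383 ⇒ V=3.5383 continue | (k=3,j=3): S=126.4798, (K−S)⁺=0.0000, hold=0.6268 ⇒ V=0.6268 continue  boundary S*=78.1653
step 2: (k=2,j=0): S=84.6932, (K−S)⁺=16.2068, hold=16.4507 ⇒ V=16.4507 continue | (k=2,j=1): S=99.4300, (K−S)⁺=1.4700, hold=7.0073 ⇒ V=7.0073 continue | (k=2,j=2): S=116.7311, (K−S)⁺=0.0000, hold=2.0096 ⇒ V=2.0096 continue  boundary S*=-
step 1: (k=1,j=0): S=91.7662, (K−S)⁺=9.1338, hold=11.4602 ⇒ V=11.4602 continue | (k=1,j=1): S=107.7338, (K−S)⁺=0.0000, hold=4.3772 ⇒ V=4.3772 continue  boundary S*=-
step 0: (k=0,j=0): S=99.4300, (K−S)⁺=1.4700, hold=7.7228 ⇒ V=7.7228 continue  boundary S*=-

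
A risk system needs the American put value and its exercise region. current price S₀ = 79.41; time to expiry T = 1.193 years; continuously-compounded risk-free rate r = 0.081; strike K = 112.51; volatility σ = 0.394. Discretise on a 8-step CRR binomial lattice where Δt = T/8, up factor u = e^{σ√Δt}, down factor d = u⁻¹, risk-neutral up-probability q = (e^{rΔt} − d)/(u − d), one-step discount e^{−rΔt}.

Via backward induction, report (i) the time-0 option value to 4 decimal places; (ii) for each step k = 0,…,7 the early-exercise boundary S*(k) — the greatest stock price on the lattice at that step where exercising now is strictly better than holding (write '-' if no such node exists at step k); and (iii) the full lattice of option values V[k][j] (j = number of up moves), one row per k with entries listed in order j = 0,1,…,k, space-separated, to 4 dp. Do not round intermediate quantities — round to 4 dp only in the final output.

params: Δt=0.14913 u=1.16433 d=0.85886 q=0.50182 e^(-rΔt)=0.98799
t_8 payoffs: 89.0000 80.6381 69.3020 53.9340 33.1000 4.8558 0.0000 0.0000 0.0000
t_7: node(7,0) S=27.3735 payoff=85.1365 vs cont=83.7856 → 85.1365 [stop]  node(7,1) S=37.1096 payoff=75.4004 vs cont=74.0496 → 75.4004 [stop]  node(7,2) S=50.3085 payoff=62.2015 vs cont=60.8506 → 62.2015 [stop]  node(7,3) S=68.2020 payoff=44.3080 vs cont=42.9571 → 44.3080 [stop]  node(7,4) S=92.4598 payoff=20.0502 vs cont=18.6993 → 20.0502 [stop]  node(7,5) S=125.3455 payoff=0.0000 vs cont=2.3900 → 2.3900 [wait]  node(7,6) S=169.9278 payoff=0.0000 vs cont=0.0000 → 0.0000 [wait]  node(7,7) S=230.3669 payoff=0.0000 vs cont=0.0000 → 0.0000 [wait]  ⇒ S*(7)=92.4598
t_6: node(6,0) S=31.8719 payoff=80.6381 vs cont=79.2872 → 80.6381 [stop]  node(6,1) S=43.2080 payoff=69.3020 vs cont=67.9512 → 69.3020 [stop]  node(6,2) S=58.5760 payoff=53.9340 vs cont=52.5832 → 53.9340 [stop]  node(6,3) S=79.4100 payoff=33.1000 vs cont=31.7492 → 33.1000 [stop]  node(6,4) S=107.6542 payoff=4.8558 vs cont=11.0537 → 11.0537 [wait]  node(6,5) S=145.9441 payoff=0.0000 vs cont=1.1764 → 1.1764 [wait]  node(6,6) S=197.8528 payoff=0.0000 vs cont=0.0000 → 0.0000 [wait]  ⇒ S*(6)=79.4100
t_5: node(5,0) S=37.1096 payoff=75.4004 vs cont=74.0496 → 75.4004 [stop]  node(5,1) S=50.3085 payoff=62.2015 vs cont=60.8506 → 62.2015 [stop]  node(5,2) S=68.2020 payoff=44.3080 vs cont=42.9571 → 44.3080 [stop]  node(5,3) S=92.4598 payoff=20.0502 vs cont=21.7722 → 21.7722 [wait]  node(5,4) S=125.3455 payoff=0.0000 vs cont=6.0239 → 6.0239 [wait]  node(5,5) S=169.9278 payoff=0.0000 vs cont=0.5790 → 0.5790 [wait]  ⇒ S*(5)=68.2020
t_4: node(4,0) S=43.2080 payoff=69.3020 vs cont=67.9512 → 69.3020 [stop]  node(4,1) S=58.5760 payoff=53.9340 vs cont=52.5832 → 53.9340 [stop]  node(4,2) S=79.4100 payoff=33.1000 vs cont=32.6029 → 33.1000 [stop]  node(4,3) S=107.6542 payoff=4.8558 vs cont=13.7029 → 13.7029 [wait]  node(4,4) S=145.9441 payoff=0.0000 vs cont=3.2520 → 3.2520 [wait]  ⇒ S*(4)=79.4100
t_3: node(3,0) S=50.3085 payoff=62.2015 vs cont=60.8506 → 62.2015 [stop]  node(3,1) S=68.2020 payoff=44.3080 vs cont=42.9571 → 44.3080 [stop]  node(3,2) S=92.4598 payoff=20.0502 vs cont=23.0856 → 23.0856 [wait]  node(3,3) S=125.3455 payoff=0.0000 vs cont=8.3569 → 8.3569 [wait]  ⇒ S*(3)=68.2020
t_2: node(2,0) S=58.5760 payoff=53.9340 vs cont=52.5832 → 53.9340 [stop]  node(2,1) S=79.4100 payoff=33.1000 vs cont=33.2541 → 33.2541 [wait]  node(2,2) S=107.6542 payoff=4.8558 vs cont=15.5061 → 15.5061 [wait]  ⇒ S*(2)=58.5760
t_1: node(1,0) S=68.2020 payoff=44.3080 vs cont=43.0335 → 44.3080 [stop]  node(1,1) S=92.4598 payoff=20.0502 vs cont=24.0555 → 24.0555 [wait]  ⇒ S*(1)=68.2020
t_0: node(0,0) S=79.4100 payoff=33.1000 vs cont=33.7350 → 33.7350 [wait]  ⇒ S*(0)=-

price = 33.7350
boundary = - 68.2020 58.5760 68.2020 79.4100 68.2020 79.4100 92.4598
tree:
33.7350
44.3080 24.0555
53.9340 33.2541 15.5061
62.2015 44.3080 23.0856 8.3569
69.3020 53.9340 33.1000 13.7029 3.2520
75.4004 62.2015 44.3080 21.7722 6.0239 0.5790
80.6381 69.3020 53.9340 33.1000 11.0537 1.1764 0.0000
85.1365 75.4004 62.2015 44.3080 20.0502 2.3900 0.0000 0.0000
89.0000 80.6381 69.3020 53.9340 33.1000 4.8558 0.0000 0.0000 0.0000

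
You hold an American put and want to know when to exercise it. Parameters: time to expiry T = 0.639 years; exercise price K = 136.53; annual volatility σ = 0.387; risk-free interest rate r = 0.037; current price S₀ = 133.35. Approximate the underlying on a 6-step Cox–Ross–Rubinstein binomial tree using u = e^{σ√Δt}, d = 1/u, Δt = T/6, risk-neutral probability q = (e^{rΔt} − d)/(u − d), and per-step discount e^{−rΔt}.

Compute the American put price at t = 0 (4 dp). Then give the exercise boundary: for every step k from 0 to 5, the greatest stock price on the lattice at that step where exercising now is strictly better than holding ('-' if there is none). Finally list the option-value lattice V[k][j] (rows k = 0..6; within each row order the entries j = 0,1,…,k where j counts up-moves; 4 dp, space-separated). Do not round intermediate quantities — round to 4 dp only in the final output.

price = 16.6888
boundary = - - - 91.2947 103.5845 117.5287
tree:
16.6888
24.2140 8.8041
33.8637 14.1261 3.2033
45.2353 22.0193 5.8283 0.4316
56.0670 32.9455 10.5530 0.8399 0.0000
65.6135 45.2353 19.0013 1.6342 0.0000 0.0000
74.0274 56.0670 32.9455 3.1800 0.0000 0.0000 0.0000

params: Δt=0.10650 u=1.13462 d=0.88135 q=0.48406 e^(-rΔt)=0.99607
t_6 payoffs: 74.0274 56.0670 32.9455 3.1800 0.0000 0.0000 0.0000
t_5: node(5,0) S=70.9165 payoff=65.6135 vs cont=65.0766 → 65.6135 [stop]  node(5,1) S=91.2947 payoff=45.2353 vs cont=44.6984 → 45.2353 [stop]  node(5,2) S=117.5287 payoff=19.0013 vs cont=18.4644 → 19.0013 [stop]  node(5,3) S=151.3011 payoff=0.0000 vs cont=1.6342 → 1.6342 [wait]  node(5,4) S=194.7783 payoff=0.0000 vs cont=0.0000 → 0.0000 [wait]  node(5,5) S=250.7488 payoff=0.0000 vs cont=0.0000 → 0.0000 [wait]  ⇒ S*(5)=117.5287
t_4: node(4,0) S=80.4630 payoff=56.0670 vs cont=55.5300 → 56.0670 [stop]  node(4,1) S=103.5845 payoff=32.9455 vs cont=32.4086 → 32.9455 [stop]  node(4,2) S=133.3500 payoff=3.1800 vs cont=10.5530 → 10.5530 [wait]  node(4,3) S=171.6688 payoff=0.0000 vs cont=0.8399 → 0.8399 [wait]  node(4,4) S=220.9987 payoff=0.0000 vs cont=0.0000 → 0.0000 [wait]  ⇒ S*(4)=103.5845
t_3: node(3,0) S=91.2947 payoff=45.2353 vs cont=44.6984 → 45.2353 [stop]  node(3,1) S=117.5287 payoff=19.0013 vs cont=22.0193 → 22.0193 [wait]  node(3,2) S=151.3011 payoff=0.0000 vs cont=5.8283 → 5.8283 [wait]  node(3,3) S=194.7783 payoff=0.0000 vs cont=0.4316 → 0.4316 [wait]  ⇒ S*(3)=91.2947
t_2: node(2,0) S=103.5845 payoff=32.9455 vs cont=33.8637 → 33.8637 [wait]  node(2,1) S=133.3500 payoff=3.1800 vs cont=14.1261 → 14.1261 [wait]  node(2,2) S=171.6688 payoff=0.0000 vs cont=3.2033 → 3.2033 [wait]  ⇒ S*(2)=-
t_1: node(1,0) S=117.5287 payoff=19.0013 vs cont=24.2140 → 24.2140 [wait]  node(1,1) S=151.3011 payoff=0.0000 vs cont=8.8041 → 8.8041 [wait]  ⇒ S*(1)=-
t_0: node(0,0) S=133.3500 payoff=3.1800 vs cont=16.6888 → 16.6888 [wait]  ⇒ S*(0)=-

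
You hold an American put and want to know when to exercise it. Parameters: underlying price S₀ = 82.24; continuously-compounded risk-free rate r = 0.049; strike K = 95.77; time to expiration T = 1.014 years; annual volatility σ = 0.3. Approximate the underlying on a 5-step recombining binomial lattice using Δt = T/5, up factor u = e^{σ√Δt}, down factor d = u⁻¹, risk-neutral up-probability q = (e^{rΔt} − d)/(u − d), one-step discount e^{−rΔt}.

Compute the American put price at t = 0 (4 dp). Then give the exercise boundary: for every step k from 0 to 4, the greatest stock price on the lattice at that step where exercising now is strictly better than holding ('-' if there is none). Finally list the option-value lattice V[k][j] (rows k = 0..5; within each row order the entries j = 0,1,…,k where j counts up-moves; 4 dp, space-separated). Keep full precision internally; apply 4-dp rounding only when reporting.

price = 16.4252
boundary = - 71.8472 62.7678 71.8472 82.2400
tree:
16.4252
23.9228 9.3469
33.0022 15.2844 3.6686
40.9343 23.9228 7.0567 0.3954
47.8639 33.0022 13.5300 0.8038 0.0000
53.9179 40.9343 23.9228 1.6339 0.0000 0.0000

Δt=0.20280  u=1.14465  d=0.87363  q=0.50312  discount=0.99011
step 5 (expiry): payoffs max(K−S,0) = 53.9179 40.9343 23.9228 1.6339 0.0000 0.0000
step 4: (k=4,j=0): S=47.9061, (K−S)⁺=47.8639, hold=46.9170 ⇒ V=47.8639 exercise | (k=4,j=1): S=62.7678, (K−S)⁺=33.0022, hold=32.0552 ⇒ V=33.0022 exercise | (k=4,j=2): S=82.2400, (K−S)⁺=13.5300, hold=12.5830 ⇒ V=13.5300 exercise | (k=4,j=3): S=107.7530, (K−S)⁺=0.0000, hold=0.8038 ⇒ V=0.8038 continue | (k=4,j=4): S=141.1808, (K−S)⁺=0.0000, hold=0.0000 ⇒ V=0.0000 continue  boundary S*=82.2400
step 3: (k=3,j=0): S=54.8357, (K−S)⁺=40.9343, hold=39.9873 ⇒ V=40.9343 exercise | (k=3,j=1): S=71.8472, (K−S)⁺=23.9228, hold=22.9758 ⇒ V=23.9228 exercise | (k=3,j=2): S=94.1361, (K−S)⁺=1.6339, hold=7.0567 ⇒ V=7.0567 continue | (k=3,j=3): S=123.3396, (K−S)⁺=0.0000, hold=0.3954 ⇒ V=0.3954 continue  boundary S*=71.8472
step 2: (k=2,j=0): S=62.7678, (K−S)⁺=33.0022, hold=32.0552 ⇒ V=33.0022 exercise | (k=2,j=1): S=82.2400, (K−S)⁺=13.5300, hold=15.2844 ⇒ V=15.2844 continue | (k=2,j=2): S=107.7530, (K−S)⁺=0.0000, hold=3.6686 ⇒ V=3.6686 continue  boundary S*=62.7678
step 1: (k=1,j=0): S=71.8472, (K−S)⁺=23.9228, hold=23.8498 ⇒ V=23.9228 exercise | (k=1,j=1): S=94.1361, (K−S)⁺=1.6339, hold=9.3469 ⇒ V=9.3469 continue  boundary S*=71.8472
step 0: (k=0,j=0): S=82.2400, (K−S)⁺=13.5300, hold=16.4252 ⇒ V=16.4252 continue  boundary S*=-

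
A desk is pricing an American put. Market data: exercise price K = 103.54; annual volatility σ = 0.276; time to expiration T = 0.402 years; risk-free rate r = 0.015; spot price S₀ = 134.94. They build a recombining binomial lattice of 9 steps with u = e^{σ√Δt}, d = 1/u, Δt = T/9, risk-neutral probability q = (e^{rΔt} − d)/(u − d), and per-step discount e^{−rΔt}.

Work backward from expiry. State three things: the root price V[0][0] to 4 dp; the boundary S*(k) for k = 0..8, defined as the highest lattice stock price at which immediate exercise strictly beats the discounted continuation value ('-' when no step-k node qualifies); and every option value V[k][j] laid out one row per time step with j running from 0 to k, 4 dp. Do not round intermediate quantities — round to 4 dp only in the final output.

price = 0.5390
boundary = - - - - - - - 89.7037 95.0918
tree:
0.5390
0.9086 0.1569
1.5114 0.2854 0.0241
2.4748 0.5155 0.0473 0.0000
3.9749 0.9240 0.0930 0.0000 0.0000
6.2334 1.6406 0.1829 0.0000 0.0000 0.0000
9.4795 2.8790 0.3598 0.0000 0.0000 0.0000 0.0000
13.8363 4.9788 0.7075 0.0000 0.0000 0.0000 0.0000 0.0000
18.9191 8.4482 1.3914 0.0000 0.0000 0.0000 0.0000 0.0000 0.0000
23.7140 13.8363 2.7364 0.0000 0.0000 0.0000 0.0000 0.0000 0.0000 0.0000

Δt=0.04467  u=1.06007  d=0.94334  q=0.49116  discount=0.99933
step 9 (expiry): payoffs max(K−S,0) = 23.7140 13.8363 2.7364 0.0000 0.0000 0.0000 0.0000 0.0000 0.0000 0.0000
step 8: (k=8,j=0): S=84.6209, (K−S)⁺=18.9191, hold=18.8498 ⇒ V=18.9191 exercise | (k=8,j=1): S=95.0918, (K−S)⁺=8.4482, hold=8.3788 ⇒ V=8.4482 exercise | (k=8,j=2): S=106.8585, (K−S)⁺=0.0000, hold=1.3914 ⇒ V=1.3914 continue | (k=8,j=3): S=120.0812, (K−S)⁺=0.0000, hold=0.0000 ⇒ V=0.0000 continue | (k=8,j=4): S=134.9400, (K−S)⁺=0.0000, hold=0.0000 ⇒ V=0.0000 continue | (k=8,j=5): S=151.6375, (K−S)⁺=0.0000, hold=0.0000 ⇒ V=0.0000 continue | (k=8,j=6): S=170.4011, (K−S)⁺=0.0000, hold=0.0000 ⇒ V=0.0000 continue | (k=8,j=7): S=191.4865, (K−S)⁺=0.0000, hold=0.0000 ⇒ V=0.0000 continue | (k=8,j=8): S=215.1811, (K−S)⁺=0.0000, hold=0.0000 ⇒ V=0.0000 continue  boundary S*=95.0918
step 7: (k=7,j=0): S=89.7037, (K−S)⁺=13.8363, hold=13.7670 ⇒ V=13.8363 exercise | (k=7,j=1): S=100.8036, (K−S)⁺=2.7364, hold=4.9788 ⇒ V=4.9788 continue | (k=7,j=2): S=113.2771, (K−S)⁺=0.0000, hold=0.7075 ⇒ V=0.7075 continue | (k=7,j=3): S=127.2940, (K−S)⁺=0.0000, hold=0.0000 ⇒ V=0.0000 continue | (k=7,j=4): S=143.0453, (K−S)⁺=0.0000, hold=0.0000 ⇒ V=0.0000 continue | (k=7,j=5): S=160.7457, (K−S)⁺=0.0000, hold=0.0000 ⇒ V=0.0000 continue | (k=7,j=6): S=180.6364, (K−S)⁺=0.0000, hold=0.0000 ⇒ V=0.0000 continue | (k=7,j=7): S=202.9883, (K−S)⁺=0.0000, hold=0.0000 ⇒ V=0.0000 continue  boundary S*=89.7037
step 6: (k=6,j=0): S=95.0918, (K−S)⁺=8.4482, hold=9.4795 ⇒ V=9.4795 continue | (k=6,j=1): S=106.8585, (K−S)⁺=0.0000, hold=2.8790 ⇒ V=2.8790 continue | (k=6,j=2): S=120.0812, (K−S)⁺=0.0000, hold=0.3598 ⇒ V=0.3598 continue | (k=6,j=3): S=134.9400, (K−S)⁺=0.0000, hold=0.0000 ⇒ V=0.0000 continue | (k=6,j=4): S=151.6375, (K−S)⁺=0.0000, hold=0.0000 ⇒ V=0.0000 continue | (k=6,j=5): S=170.4011, (K−S)⁺=0.0000, hold=0.0000 ⇒ V=0.0000 continue | (k=6,j=6): S=191.4865, (K−S)⁺=0.0000, hold=0.0000 ⇒ V=0.0000 continue  boundary S*=-
step 5: (k=5,j=0): S=100.8036, (K−S)⁺=2.7364, hold=6.2334 ⇒ V=6.2334 continue | (k=5,j=1): S=113.2771, (K−S)⁺=0.0000, hold=1.6406 ⇒ V=1.6406 continue | (k=5,j=2): S=127.2940, (K−S)⁺=0.0000, hold=0.1829 ⇒ V=0.1829 continue | (k=5,j=3): S=143.0453, (K−S)⁺=0.0000, hold=0.0000 ⇒ V=0.0000 continue | (k=5,j=4): S=160.7457, (K−S)⁺=0.0000, hold=0.0000 ⇒ V=0.0000 continue | (k=5,j=5): S=180.6364, (K−S)⁺=0.0000, hold=0.0000 ⇒ V=0.0000 continue  boundary S*=-
step 4: (k=4,j=0): S=106.8585, (K−S)⁺=0.0000, hold=3.9749 ⇒ V=3.9749 continue | (k=4,j=1): S=120.0812, (K−S)⁺=0.0000, hold=0.9240 ⇒ V=0.9240 continue | (k=4,j=2): S=134.9400, (K−S)⁺=0.0000, hold=0.0930 ⇒ V=0.0930 continue | (k=4,j=3): S=151.6375, (K−S)⁺=0.0000, hold=0.0000 ⇒ V=0.0000 continue | (k=4,j=4): S=170.4011, (K−S)⁺=0.0000, hold=0.0000 ⇒ V=0.0000 continue  boundary S*=-
step 3: (k=3,j=0): S=113.2771, (K−S)⁺=0.0000, hold=2.4748 ⇒ V=2.4748 continue | (k=3,j=1): S=127.2940, (K−S)⁺=0.0000, hold=0.5155 ⇒ V=0.5155 continue | (k=3,j=2): S=143.0453, (K−S)⁺=0.0000, hold=0.0473 ⇒ V=0.0473 continue | (k=3,j=3): S=160.7457, (K−S)⁺=0.0000, hold=0.0000 ⇒ V=0.0000 continue  boundary S*=-
step 2: (k=2,j=0): S=120.0812, (K−S)⁺=0.0000, hold=1.5114 ⇒ V=1.5114 continue | (k=2,j=1): S=134.9400, (K−S)⁺=0.0000, hold=0.2854 ⇒ V=0.2854 continue | (k=2,j=2): S=151.6375, (K−S)⁺=0.0000, hold=0.0241 ⇒ V=0.0241 continue  boundary S*=-
step 1: (k=1,j=0): S=127.2940, (K−S)⁺=0.0000, hold=0.9086 ⇒ V=0.9086 continue | (k=1,j=1): S=143.0453, (K−S)⁺=0.0000, hold=0.1569 ⇒ V=0.1569 continue  boundary S*=-
step 0: (k=0,j=0): S=134.9400, (K−S)⁺=0.0000, hold=0.5390 ⇒ V=0.5390 continue  boundary S*=-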